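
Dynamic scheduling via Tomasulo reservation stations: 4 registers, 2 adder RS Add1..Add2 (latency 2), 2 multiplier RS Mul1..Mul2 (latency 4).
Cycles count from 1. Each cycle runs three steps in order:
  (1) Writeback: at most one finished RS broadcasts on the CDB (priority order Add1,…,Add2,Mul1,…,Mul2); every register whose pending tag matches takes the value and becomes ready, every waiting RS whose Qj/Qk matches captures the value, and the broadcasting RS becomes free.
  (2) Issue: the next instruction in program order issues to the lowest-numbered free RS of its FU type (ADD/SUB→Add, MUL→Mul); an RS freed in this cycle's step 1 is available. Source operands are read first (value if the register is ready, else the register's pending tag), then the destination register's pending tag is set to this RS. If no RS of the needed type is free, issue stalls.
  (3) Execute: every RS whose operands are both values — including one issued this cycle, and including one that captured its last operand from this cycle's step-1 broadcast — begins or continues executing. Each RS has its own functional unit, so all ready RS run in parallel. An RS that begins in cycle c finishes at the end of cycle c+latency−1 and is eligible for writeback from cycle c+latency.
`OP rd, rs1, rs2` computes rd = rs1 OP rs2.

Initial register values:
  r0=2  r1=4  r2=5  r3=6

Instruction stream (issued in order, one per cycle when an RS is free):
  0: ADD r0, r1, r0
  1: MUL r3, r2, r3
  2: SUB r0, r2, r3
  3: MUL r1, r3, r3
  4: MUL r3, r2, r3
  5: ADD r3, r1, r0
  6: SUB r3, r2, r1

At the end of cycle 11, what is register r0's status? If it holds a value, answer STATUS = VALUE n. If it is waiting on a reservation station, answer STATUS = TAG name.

  c1: issue ADD r0<-Add1  regs: r0:Add1,r1:4,r2:5,r3:6
  c2: issue MUL r3<-Mul1  regs: r0:Add1,r1:4,r2:5,r3:Mul1
  c3: CDB Add1=6; issue SUB r0<-Add1  regs: r0:Add1,r1:4,r2:5,r3:Mul1
  c4: issue MUL r1<-Mul2  regs: r0:Add1,r1:Mul2,r2:5,r3:Mul1
  c5: stall  regs: r0:Add1,r1:Mul2,r2:5,r3:Mul1
  c6: CDB Mul1=30; issue MUL r3<-Mul1  regs: r0:Add1,r1:Mul2,r2:5,r3:Mul1
  c7: issue ADD r3<-Add2  regs: r0:Add1,r1:Mul2,r2:5,r3:Add2
  c8: CDB Add1=-25; issue SUB r3<-Add1  regs: r0:-25,r1:Mul2,r2:5,r3:Add1
  c9: -  regs: r0:-25,r1:Mul2,r2:5,r3:Add1
  c10: CDB Mul1=150  regs: r0:-25,r1:Mul2,r2:5,r3:Add1
  c11: CDB Mul2=900  regs: r0:-25,r1:900,r2:5,r3:Add1

STATUS = VALUE -25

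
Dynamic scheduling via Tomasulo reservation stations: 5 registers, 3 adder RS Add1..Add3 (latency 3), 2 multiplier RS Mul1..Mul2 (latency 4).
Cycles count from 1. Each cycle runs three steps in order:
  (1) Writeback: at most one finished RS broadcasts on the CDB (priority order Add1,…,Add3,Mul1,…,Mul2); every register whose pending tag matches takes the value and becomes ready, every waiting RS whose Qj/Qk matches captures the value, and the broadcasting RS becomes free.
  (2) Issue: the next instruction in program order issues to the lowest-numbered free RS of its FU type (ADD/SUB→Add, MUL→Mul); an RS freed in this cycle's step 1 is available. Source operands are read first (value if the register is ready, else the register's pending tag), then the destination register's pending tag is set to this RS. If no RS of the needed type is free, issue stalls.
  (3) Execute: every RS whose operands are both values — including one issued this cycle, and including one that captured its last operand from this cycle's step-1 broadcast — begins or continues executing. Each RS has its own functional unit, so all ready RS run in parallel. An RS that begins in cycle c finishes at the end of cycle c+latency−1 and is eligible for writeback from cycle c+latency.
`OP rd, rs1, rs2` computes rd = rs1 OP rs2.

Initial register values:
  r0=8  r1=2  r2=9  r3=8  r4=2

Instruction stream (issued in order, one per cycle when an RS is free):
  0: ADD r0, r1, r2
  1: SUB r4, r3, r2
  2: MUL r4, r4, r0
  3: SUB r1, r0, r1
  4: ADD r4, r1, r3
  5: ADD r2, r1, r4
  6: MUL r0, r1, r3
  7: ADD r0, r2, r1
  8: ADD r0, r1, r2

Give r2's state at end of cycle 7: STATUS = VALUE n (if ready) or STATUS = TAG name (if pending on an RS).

STATUS = TAG Add3

  c1: issue ADD r0<-Add1  regs: r0:Add1,r1:2,r2:9,r3:8,r4:2
  c2: issue SUB r4<-Add2  regs: r0:Add1,r1:2,r2:9,r3:8,r4:Add2
  c3: issue MUL r4<-Mul1  regs: r0:Add1,r1:2,r2:9,r3:8,r4:Mul1
  c4: CDB Add1=11; issue SUB r1<-Add1  regs: r0:11,r1:Add1,r2:9,r3:8,r4:Mul1
  c5: CDB Add2=-1; issue ADD r4<-Add2  regs: r0:11,r1:Add1,r2:9,r3:8,r4:Add2
  c6: issue ADD r2<-Add3  regs: r0:11,r1:Add1,r2:Add3,r3:8,r4:Add2
  c7: CDB Add1=9; issue MUL r0<-Mul2  regs: r0:Mul2,r1:9,r2:Add3,r3:8,r4:Add2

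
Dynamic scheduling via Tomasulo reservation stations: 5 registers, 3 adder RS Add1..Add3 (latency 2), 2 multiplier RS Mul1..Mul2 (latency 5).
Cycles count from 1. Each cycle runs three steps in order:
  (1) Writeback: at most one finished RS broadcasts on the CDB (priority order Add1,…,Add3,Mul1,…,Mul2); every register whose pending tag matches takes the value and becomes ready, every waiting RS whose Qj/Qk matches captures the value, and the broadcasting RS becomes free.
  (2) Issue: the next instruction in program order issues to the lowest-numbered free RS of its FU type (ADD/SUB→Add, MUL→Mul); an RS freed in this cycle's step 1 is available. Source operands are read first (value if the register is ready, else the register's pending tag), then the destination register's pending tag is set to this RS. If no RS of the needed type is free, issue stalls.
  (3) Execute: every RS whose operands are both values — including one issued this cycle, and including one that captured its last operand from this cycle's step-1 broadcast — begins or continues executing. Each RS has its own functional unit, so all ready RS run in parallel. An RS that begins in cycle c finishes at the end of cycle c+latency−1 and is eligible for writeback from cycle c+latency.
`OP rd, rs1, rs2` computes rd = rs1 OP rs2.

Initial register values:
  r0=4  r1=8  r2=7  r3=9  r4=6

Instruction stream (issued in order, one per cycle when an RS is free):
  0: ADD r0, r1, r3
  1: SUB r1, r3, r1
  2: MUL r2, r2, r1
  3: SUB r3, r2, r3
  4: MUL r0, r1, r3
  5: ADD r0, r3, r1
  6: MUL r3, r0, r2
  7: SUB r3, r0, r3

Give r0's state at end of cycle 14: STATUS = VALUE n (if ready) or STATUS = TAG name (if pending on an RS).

  c1: issue ADD r0<-Add1  regs: r0:Add1,r1:8,r2:7,r3:9,r4:6
  c2: issue SUB r1<-Add2  regs: r0:Add1,r1:Add2,r2:7,r3:9,r4:6
  c3: CDB Add1=17; issue MUL r2<-Mul1  regs: r0:17,r1:Add2,r2:Mul1,r3:9,r4:6
  c4: CDB Add2=1; issue SUB r3<-Add1  regs: r0:17,r1:1,r2:Mul1,r3:Add1,r4:6
  c5: issue MUL r0<-Mul2  regs: r0:Mul2,r1:1,r2:Mul1,r3:Add1,r4:6
  c6: issue ADD r0<-Add2  regs: r0:Add2,r1:1,r2:Mul1,r3:Add1,r4:6
  c7: stall  regs: r0:Add2,r1:1,r2:Mul1,r3:Add1,r4:6
  c8: stall  regs: r0:Add2,r1:1,r2:Mul1,r3:Add1,r4:6
  c9: CDB Mul1=7; issue MUL r3<-Mul1  regs: r0:Add2,r1:1,r2:7,r3:Mul1,r4:6
  c10: issue SUB r3<-Add3  regs: r0:Add2,r1:1,r2:7,r3:Add3,r4:6
  c11: CDB Add1=-2  regs: r0:Add2,r1:1,r2:7,r3:Add3,r4:6
  c12: -  regs: r0:Add2,r1:1,r2:7,r3:Add3,r4:6
  c13: CDB Add2=-1  regs: r0:-1,r1:1,r2:7,r3:Add3,r4:6
  c14: -  regs: r0:-1,r1:1,r2:7,r3:Add3,r4:6

STATUS = VALUE -1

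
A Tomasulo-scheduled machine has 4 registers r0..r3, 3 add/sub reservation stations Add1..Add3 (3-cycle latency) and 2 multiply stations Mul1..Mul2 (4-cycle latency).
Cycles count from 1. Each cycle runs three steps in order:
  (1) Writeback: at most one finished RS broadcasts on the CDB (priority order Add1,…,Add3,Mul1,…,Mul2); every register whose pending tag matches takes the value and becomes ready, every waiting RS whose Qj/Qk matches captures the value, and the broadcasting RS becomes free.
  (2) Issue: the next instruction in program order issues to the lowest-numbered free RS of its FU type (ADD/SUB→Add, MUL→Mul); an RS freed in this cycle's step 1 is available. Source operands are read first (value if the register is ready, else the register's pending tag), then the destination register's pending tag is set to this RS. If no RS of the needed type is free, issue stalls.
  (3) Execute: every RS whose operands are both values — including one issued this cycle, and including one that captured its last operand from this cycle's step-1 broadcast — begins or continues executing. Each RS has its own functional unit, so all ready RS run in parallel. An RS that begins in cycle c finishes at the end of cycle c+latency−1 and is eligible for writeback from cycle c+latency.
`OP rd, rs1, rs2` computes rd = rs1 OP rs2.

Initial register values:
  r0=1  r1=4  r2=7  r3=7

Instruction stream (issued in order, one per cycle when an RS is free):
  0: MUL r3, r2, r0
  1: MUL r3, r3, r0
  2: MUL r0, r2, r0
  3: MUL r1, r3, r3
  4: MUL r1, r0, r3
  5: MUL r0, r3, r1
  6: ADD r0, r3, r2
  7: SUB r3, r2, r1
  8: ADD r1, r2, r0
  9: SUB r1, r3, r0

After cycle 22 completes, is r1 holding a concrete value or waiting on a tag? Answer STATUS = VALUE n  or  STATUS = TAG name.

STATUS = VALUE -56

cycle 1: issue MUL r3<-Mul1 // r0:1,r1:4,r2:7,r3:Mul1
cycle 2: issue MUL r3<-Mul2 // r0:1,r1:4,r2:7,r3:Mul2
cycle 3: stall // r0:1,r1:4,r2:7,r3:Mul2
cycle 4: stall // r0:1,r1:4,r2:7,r3:Mul2
cycle 5: CDB Mul1=7; issue MUL r0<-Mul1 // r0:Mul1,r1:4,r2:7,r3:Mul2
cycle 6: stall // r0:Mul1,r1:4,r2:7,r3:Mul2
cycle 7: stall // r0:Mul1,r1:4,r2:7,r3:Mul2
cycle 8: stall // r0:Mul1,r1:4,r2:7,r3:Mul2
cycle 9: CDB Mul1=7; issue MUL r1<-Mul1 // r0:7,r1:Mul1,r2:7,r3:Mul2
cycle 10: CDB Mul2=7; issue MUL r1<-Mul2 // r0:7,r1:Mul2,r2:7,r3:7
cycle 11: stall // r0:7,r1:Mul2,r2:7,r3:7
cycle 12: stall // r0:7,r1:Mul2,r2:7,r3:7
cycle 13: stall // r0:7,r1:Mul2,r2:7,r3:7
cycle 14: CDB Mul1=49; issue MUL r0<-Mul1 // r0:Mul1,r1:Mul2,r2:7,r3:7
cycle 15: CDB Mul2=49; issue ADD r0<-Add1 // r0:Add1,r1:49,r2:7,r3:7
cycle 16: issue SUB r3<-Add2 // r0:Add1,r1:49,r2:7,r3:Add2
cycle 17: issue ADD r1<-Add3 // r0:Add1,r1:Add3,r2:7,r3:Add2
cycle 18: CDB Add1=14; issue SUB r1<-Add1 // r0:14,r1:Add1,r2:7,r3:Add2
cycle 19: CDB Add2=-42 // r0:14,r1:Add1,r2:7,r3:-42
cycle 20: CDB Mul1=343 // r0:14,r1:Add1,r2:7,r3:-42
cycle 21: CDB Add3=21 // r0:14,r1:Add1,r2:7,r3:-42
cycle 22: CDB Add1=-56 // r0:14,r1:-56,r2:7,r3:-42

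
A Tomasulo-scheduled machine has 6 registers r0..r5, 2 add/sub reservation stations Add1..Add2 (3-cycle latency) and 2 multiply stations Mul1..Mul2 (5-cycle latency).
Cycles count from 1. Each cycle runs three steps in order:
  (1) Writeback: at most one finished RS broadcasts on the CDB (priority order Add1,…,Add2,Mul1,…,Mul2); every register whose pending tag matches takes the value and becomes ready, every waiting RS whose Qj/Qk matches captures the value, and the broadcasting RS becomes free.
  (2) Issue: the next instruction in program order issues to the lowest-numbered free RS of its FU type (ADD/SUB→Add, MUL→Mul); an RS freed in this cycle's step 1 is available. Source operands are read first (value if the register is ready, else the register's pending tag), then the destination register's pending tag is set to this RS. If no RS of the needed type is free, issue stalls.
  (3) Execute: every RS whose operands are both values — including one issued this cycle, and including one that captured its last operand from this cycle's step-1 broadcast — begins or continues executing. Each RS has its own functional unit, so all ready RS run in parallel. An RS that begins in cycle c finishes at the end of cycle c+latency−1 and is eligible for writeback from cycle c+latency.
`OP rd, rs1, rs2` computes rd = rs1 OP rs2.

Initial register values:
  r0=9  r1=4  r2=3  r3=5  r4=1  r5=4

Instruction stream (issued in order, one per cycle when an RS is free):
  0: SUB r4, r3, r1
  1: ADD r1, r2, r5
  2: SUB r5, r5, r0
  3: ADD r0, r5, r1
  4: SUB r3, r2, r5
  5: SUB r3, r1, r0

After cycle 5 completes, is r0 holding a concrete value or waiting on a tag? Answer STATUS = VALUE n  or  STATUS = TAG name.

STATUS = TAG Add2

  c1: issue SUB r4<-Add1  regs: r0:9,r1:4,r2:3,r3:5,r4:Add1,r5:4
  c2: issue ADD r1<-Add2  regs: r0:9,r1:Add2,r2:3,r3:5,r4:Add1,r5:4
  c3: stall  regs: r0:9,r1:Add2,r2:3,r3:5,r4:Add1,r5:4
  c4: CDB Add1=1; issue SUB r5<-Add1  regs: r0:9,r1:Add2,r2:3,r3:5,r4:1,r5:Add1
  c5: CDB Add2=7; issue ADD r0<-Add2  regs: r0:Add2,r1:7,r2:3,r3:5,r4:1,r5:Add1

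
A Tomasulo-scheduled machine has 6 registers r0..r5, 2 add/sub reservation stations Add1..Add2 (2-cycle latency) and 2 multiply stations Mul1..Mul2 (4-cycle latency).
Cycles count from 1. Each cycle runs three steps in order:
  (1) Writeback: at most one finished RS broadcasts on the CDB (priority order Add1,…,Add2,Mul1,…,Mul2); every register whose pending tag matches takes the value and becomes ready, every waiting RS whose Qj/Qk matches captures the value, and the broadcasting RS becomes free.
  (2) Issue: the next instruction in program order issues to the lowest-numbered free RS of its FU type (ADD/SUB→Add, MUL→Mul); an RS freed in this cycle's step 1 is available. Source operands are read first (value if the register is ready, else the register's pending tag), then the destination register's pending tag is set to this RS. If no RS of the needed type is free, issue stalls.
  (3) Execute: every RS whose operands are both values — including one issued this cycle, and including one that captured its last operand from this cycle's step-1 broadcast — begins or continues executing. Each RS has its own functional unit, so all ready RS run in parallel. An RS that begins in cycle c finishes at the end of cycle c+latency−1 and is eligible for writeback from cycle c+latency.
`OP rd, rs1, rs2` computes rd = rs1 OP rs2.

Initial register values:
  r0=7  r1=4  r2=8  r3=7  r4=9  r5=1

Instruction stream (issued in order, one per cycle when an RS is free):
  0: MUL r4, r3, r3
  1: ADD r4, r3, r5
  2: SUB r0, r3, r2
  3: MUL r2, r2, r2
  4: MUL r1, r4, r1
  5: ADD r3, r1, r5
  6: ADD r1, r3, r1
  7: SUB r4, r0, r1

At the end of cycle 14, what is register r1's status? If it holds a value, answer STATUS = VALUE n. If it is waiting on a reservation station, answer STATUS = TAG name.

STATUS = VALUE 65

cycle 1: issue MUL r4<-Mul1 // r0:7,r1:4,r2:8,r3:7,r4:Mul1,r5:1
cycle 2: issue ADD r4<-Add1 // r0:7,r1:4,r2:8,r3:7,r4:Add1,r5:1
cycle 3: issue SUB r0<-Add2 // r0:Add2,r1:4,r2:8,r3:7,r4:Add1,r5:1
cycle 4: CDB Add1=8; issue MUL r2<-Mul2 // r0:Add2,r1:4,r2:Mul2,r3:7,r4:8,r5:1
cycle 5: CDB Add2=-1; stall // r0:-1,r1:4,r2:Mul2,r3:7,r4:8,r5:1
cycle 6: CDB Mul1=49; issue MUL r1<-Mul1 // r0:-1,r1:Mul1,r2:Mul2,r3:7,r4:8,r5:1
cycle 7: issue ADD r3<-Add1 // r0:-1,r1:Mul1,r2:Mul2,r3:Add1,r4:8,r5:1
cycle 8: CDB Mul2=64; issue ADD r1<-Add2 // r0:-1,r1:Add2,r2:64,r3:Add1,r4:8,r5:1
cycle 9: stall // r0:-1,r1:Add2,r2:64,r3:Add1,r4:8,r5:1
cycle 10: CDB Mul1=32; stall // r0:-1,r1:Add2,r2:64,r3:Add1,r4:8,r5:1
cycle 11: stall // r0:-1,r1:Add2,r2:64,r3:Add1,r4:8,r5:1
cycle 12: CDB Add1=33; issue SUB r4<-Add1 // r0:-1,r1:Add2,r2:64,r3:33,r4:Add1,r5:1
cycle 13: - // r0:-1,r1:Add2,r2:64,r3:33,r4:Add1,r5:1
cycle 14: CDB Add2=65 // r0:-1,r1:65,r2:64,r3:33,r4:Add1,r5:1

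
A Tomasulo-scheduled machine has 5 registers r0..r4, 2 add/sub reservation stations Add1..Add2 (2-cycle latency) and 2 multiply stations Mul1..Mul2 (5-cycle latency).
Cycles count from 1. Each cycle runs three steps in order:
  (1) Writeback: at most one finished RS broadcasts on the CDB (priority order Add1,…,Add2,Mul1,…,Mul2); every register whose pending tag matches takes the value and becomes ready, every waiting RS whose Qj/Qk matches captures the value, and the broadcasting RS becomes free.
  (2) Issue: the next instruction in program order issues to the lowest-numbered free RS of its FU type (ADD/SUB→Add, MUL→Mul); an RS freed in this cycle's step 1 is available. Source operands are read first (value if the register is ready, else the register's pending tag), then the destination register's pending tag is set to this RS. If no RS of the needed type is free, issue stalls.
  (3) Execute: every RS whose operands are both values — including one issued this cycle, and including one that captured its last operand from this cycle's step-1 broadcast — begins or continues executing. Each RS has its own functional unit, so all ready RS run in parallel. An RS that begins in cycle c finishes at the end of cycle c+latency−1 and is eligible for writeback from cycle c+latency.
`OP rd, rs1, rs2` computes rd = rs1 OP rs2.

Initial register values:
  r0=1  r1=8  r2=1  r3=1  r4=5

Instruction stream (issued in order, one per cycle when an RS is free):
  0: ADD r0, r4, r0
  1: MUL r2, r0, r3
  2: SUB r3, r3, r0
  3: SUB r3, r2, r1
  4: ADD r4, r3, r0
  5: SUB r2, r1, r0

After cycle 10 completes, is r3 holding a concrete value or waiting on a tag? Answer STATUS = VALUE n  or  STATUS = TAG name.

STATUS = VALUE -2

cycle 1: issue ADD r0<-Add1 // r0:Add1,r1:8,r2:1,r3:1,r4:5
cycle 2: issue MUL r2<-Mul1 // r0:Add1,r1:8,r2:Mul1,r3:1,r4:5
cycle 3: CDB Add1=6; issue SUB r3<-Add1 // r0:6,r1:8,r2:Mul1,r3:Add1,r4:5
cycle 4: issue SUB r3<-Add2 // r0:6,r1:8,r2:Mul1,r3:Add2,r4:5
cycle 5: CDB Add1=-5; issue ADD r4<-Add1 // r0:6,r1:8,r2:Mul1,r3:Add2,r4:Add1
cycle 6: stall // r0:6,r1:8,r2:Mul1,r3:Add2,r4:Add1
cycle 7: stall // r0:6,r1:8,r2:Mul1,r3:Add2,r4:Add1
cycle 8: CDB Mul1=6; stall // r0:6,r1:8,r2:6,r3:Add2,r4:Add1
cycle 9: stall // r0:6,r1:8,r2:6,r3:Add2,r4:Add1
cycle 10: CDB Add2=-2; issue SUB r2<-Add2 // r0:6,r1:8,r2:Add2,r3:-2,r4:Add1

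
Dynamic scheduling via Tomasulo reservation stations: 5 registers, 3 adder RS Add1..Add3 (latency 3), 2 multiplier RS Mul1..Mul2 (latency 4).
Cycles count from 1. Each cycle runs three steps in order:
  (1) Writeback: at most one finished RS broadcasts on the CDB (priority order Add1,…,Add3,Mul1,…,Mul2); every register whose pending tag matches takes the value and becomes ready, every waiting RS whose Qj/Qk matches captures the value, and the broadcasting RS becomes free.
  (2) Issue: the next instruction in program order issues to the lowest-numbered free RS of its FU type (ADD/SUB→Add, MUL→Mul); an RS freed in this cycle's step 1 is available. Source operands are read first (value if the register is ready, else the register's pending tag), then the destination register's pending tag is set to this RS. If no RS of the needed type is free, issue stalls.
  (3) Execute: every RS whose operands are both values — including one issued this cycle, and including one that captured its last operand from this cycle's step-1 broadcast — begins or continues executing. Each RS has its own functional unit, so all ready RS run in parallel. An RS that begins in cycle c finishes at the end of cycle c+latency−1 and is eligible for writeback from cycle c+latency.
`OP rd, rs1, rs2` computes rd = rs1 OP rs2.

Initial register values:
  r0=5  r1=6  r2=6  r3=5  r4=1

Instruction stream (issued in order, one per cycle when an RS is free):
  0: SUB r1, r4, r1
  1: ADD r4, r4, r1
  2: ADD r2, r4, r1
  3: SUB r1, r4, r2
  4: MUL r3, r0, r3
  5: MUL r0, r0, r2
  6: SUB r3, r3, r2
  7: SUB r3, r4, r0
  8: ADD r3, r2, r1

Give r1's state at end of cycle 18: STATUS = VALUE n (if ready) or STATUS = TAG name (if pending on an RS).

cycle 1: issue SUB r1<-Add1 // r0:5,r1:Add1,r2:6,r3:5,r4:1
cycle 2: issue ADD r4<-Add2 // r0:5,r1:Add1,r2:6,r3:5,r4:Add2
cycle 3: issue ADD r2<-Add3 // r0:5,r1:Add1,r2:Add3,r3:5,r4:Add2
cycle 4: CDB Add1=-5; issue SUB r1<-Add1 // r0:5,r1:Add1,r2:Add3,r3:5,r4:Add2
cycle 5: issue MUL r3<-Mul1 // r0:5,r1:Add1,r2:Add3,r3:Mul1,r4:Add2
cycle 6: issue MUL r0<-Mul2 // r0:Mul2,r1:Add1,r2:Add3,r3:Mul1,r4:Add2
cycle 7: CDB Add2=-4; issue SUB r3<-Add2 // r0:Mul2,r1:Add1,r2:Add3,r3:Add2,r4:-4
cycle 8: stall // r0:Mul2,r1:Add1,r2:Add3,r3:Add2,r4:-4
cycle 9: CDB Mul1=25; stall // r0:Mul2,r1:Add1,r2:Add3,r3:Add2,r4:-4
cycle 10: CDB Add3=-9; issue SUB r3<-Add3 // r0:Mul2,r1:Add1,r2:-9,r3:Add3,r4:-4
cycle 11: stall // r0:Mul2,r1:Add1,r2:-9,r3:Add3,r4:-4
cycle 12: stall // r0:Mul2,r1:Add1,r2:-9,r3:Add3,r4:-4
cycle 13: CDB Add1=5; issue ADD r3<-Add1 // r0:Mul2,r1:5,r2:-9,r3:Add1,r4:-4
cycle 14: CDB Add2=34 // r0:Mul2,r1:5,r2:-9,r3:Add1,r4:-4
cycle 15: CDB Mul2=-45 // r0:-45,r1:5,r2:-9,r3:Add1,r4:-4
cycle 16: CDB Add1=-4 // r0:-45,r1:5,r2:-9,r3:-4,r4:-4
cycle 17: - // r0:-45,r1:5,r2:-9,r3:-4,r4:-4
cycle 18: CDB Add3=41 // r0:-45,r1:5,r2:-9,r3:-4,r4:-4

STATUS = VALUE 5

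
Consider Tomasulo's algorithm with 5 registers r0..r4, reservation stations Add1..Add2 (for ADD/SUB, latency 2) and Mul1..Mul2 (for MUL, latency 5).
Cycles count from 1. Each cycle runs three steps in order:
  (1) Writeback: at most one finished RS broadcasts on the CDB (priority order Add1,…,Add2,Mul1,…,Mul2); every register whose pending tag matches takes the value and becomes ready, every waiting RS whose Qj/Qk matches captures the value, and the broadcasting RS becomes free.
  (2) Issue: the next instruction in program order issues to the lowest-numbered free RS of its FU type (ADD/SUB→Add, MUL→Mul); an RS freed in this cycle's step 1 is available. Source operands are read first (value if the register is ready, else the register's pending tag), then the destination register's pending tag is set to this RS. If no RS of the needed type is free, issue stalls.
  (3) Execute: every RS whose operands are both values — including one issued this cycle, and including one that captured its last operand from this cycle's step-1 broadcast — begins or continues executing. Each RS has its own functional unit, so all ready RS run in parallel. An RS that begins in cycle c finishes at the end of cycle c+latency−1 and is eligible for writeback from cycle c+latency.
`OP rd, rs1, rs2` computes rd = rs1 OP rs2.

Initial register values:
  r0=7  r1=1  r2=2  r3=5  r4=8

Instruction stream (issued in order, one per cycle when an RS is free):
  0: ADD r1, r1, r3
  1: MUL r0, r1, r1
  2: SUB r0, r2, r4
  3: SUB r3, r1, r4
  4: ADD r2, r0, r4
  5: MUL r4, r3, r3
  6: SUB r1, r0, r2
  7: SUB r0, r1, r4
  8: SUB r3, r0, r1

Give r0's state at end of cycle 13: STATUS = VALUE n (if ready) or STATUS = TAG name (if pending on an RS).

STATUS = VALUE -12

  c1: issue ADD r1<-Add1  regs: r0:7,r1:Add1,r2:2,r3:5,r4:8
  c2: issue MUL r0<-Mul1  regs: r0:Mul1,r1:Add1,r2:2,r3:5,r4:8
  c3: CDB Add1=6; issue SUB r0<-Add1  regs: r0:Add1,r1:6,r2:2,r3:5,r4:8
  c4: issue SUB r3<-Add2  regs: r0:Add1,r1:6,r2:2,r3:Add2,r4:8
  c5: CDB Add1=-6; issue ADD r2<-Add1  regs: r0:-6,r1:6,r2:Add1,r3:Add2,r4:8
  c6: CDB Add2=-2; issue MUL r4<-Mul2  regs: r0:-6,r1:6,r2:Add1,r3:-2,r4:Mul2
  c7: CDB Add1=2; issue SUB r1<-Add1  regs: r0:-6,r1:Add1,r2:2,r3:-2,r4:Mul2
  c8: CDB Mul1=36; issue SUB r0<-Add2  regs: r0:Add2,r1:Add1,r2:2,r3:-2,r4:Mul2
  c9: CDB Add1=-8; issue SUB r3<-Add1  regs: r0:Add2,r1:-8,r2:2,r3:Add1,r4:Mul2
  c10: -  regs: r0:Add2,r1:-8,r2:2,r3:Add1,r4:Mul2
  c11: CDB Mul2=4  regs: r0:Add2,r1:-8,r2:2,r3:Add1,r4:4
  c12: -  regs: r0:Add2,r1:-8,r2:2,r3:Add1,r4:4
  c13: CDB Add2=-12  regs: r0:-12,r1:-8,r2:2,r3:Add1,r4:4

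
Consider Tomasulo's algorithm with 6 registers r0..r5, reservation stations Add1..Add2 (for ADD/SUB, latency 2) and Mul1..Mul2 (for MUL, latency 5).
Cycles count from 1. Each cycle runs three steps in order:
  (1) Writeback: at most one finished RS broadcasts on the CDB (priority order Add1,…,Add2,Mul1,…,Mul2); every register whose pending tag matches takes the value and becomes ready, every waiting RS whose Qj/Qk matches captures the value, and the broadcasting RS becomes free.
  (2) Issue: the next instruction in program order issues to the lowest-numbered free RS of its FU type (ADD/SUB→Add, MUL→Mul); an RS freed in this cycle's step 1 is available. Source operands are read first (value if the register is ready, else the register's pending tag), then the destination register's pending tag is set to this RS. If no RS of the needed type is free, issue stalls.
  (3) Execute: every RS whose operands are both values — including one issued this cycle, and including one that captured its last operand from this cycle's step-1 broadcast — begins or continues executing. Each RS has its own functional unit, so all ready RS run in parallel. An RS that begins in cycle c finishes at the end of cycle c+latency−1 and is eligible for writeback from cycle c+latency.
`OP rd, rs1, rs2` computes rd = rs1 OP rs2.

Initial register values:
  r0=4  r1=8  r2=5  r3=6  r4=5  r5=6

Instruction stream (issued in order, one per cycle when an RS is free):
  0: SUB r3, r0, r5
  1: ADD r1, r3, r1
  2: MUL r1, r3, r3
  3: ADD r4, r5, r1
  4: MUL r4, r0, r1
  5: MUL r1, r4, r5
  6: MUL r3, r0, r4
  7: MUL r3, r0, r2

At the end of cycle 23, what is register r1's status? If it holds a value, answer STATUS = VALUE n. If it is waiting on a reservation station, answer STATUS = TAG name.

c1: issue SUB r3<-Add1 | r0:4,r1:8,r2:5,r3:Add1,r4:5,r5:6
c2: issue ADD r1<-Add2 | r0:4,r1:Add2,r2:5,r3:Add1,r4:5,r5:6
c3: CDB Add1=-2; issue MUL r1<-Mul1 | r0:4,r1:Mul1,r2:5,r3:-2,r4:5,r5:6
c4: issue ADD r4<-Add1 | r0:4,r1:Mul1,r2:5,r3:-2,r4:Add1,r5:6
c5: CDB Add2=6; issue MUL r4<-Mul2 | r0:4,r1:Mul1,r2:5,r3:-2,r4:Mul2,r5:6
c6: stall | r0:4,r1:Mul1,r2:5,r3:-2,r4:Mul2,r5:6
c7: stall | r0:4,r1:Mul1,r2:5,r3:-2,r4:Mul2,r5:6
c8: CDB Mul1=4; issue MUL r1<-Mul1 | r0:4,r1:Mul1,r2:5,r3:-2,r4:Mul2,r5:6
c9: stall | r0:4,r1:Mul1,r2:5,r3:-2,r4:Mul2,r5:6
c10: CDB Add1=10; stall | r0:4,r1:Mul1,r2:5,r3:-2,r4:Mul2,r5:6
c11: stall | r0:4,r1:Mul1,r2:5,r3:-2,r4:Mul2,r5:6
c12: stall | r0:4,r1:Mul1,r2:5,r3:-2,r4:Mul2,r5:6
c13: CDB Mul2=16; issue MUL r3<-Mul2 | r0:4,r1:Mul1,r2:5,r3:Mul2,r4:16,r5:6
c14: stall | r0:4,r1:Mul1,r2:5,r3:Mul2,r4:16,r5:6
c15: stall | r0:4,r1:Mul1,r2:5,r3:Mul2,r4:16,r5:6
c16: stall | r0:4,r1:Mul1,r2:5,r3:Mul2,r4:16,r5:6
c17: stall | r0:4,r1:Mul1,r2:5,r3:Mul2,r4:16,r5:6
c18: CDB Mul1=96; issue MUL r3<-Mul1 | r0:4,r1:96,r2:5,r3:Mul1,r4:16,r5:6
c19: CDB Mul2=64 | r0:4,r1:96,r2:5,r3:Mul1,r4:16,r5:6
c20: - | r0:4,r1:96,r2:5,r3:Mul1,r4:16,r5:6
c21: - | r0:4,r1:96,r2:5,r3:Mul1,r4:16,r5:6
c22: - | r0:4,r1:96,r2:5,r3:Mul1,r4:16,r5:6
c23: CDB Mul1=20 | r0:4,r1:96,r2:5,r3:20,r4:16,r5:6

STATUS = VALUE 96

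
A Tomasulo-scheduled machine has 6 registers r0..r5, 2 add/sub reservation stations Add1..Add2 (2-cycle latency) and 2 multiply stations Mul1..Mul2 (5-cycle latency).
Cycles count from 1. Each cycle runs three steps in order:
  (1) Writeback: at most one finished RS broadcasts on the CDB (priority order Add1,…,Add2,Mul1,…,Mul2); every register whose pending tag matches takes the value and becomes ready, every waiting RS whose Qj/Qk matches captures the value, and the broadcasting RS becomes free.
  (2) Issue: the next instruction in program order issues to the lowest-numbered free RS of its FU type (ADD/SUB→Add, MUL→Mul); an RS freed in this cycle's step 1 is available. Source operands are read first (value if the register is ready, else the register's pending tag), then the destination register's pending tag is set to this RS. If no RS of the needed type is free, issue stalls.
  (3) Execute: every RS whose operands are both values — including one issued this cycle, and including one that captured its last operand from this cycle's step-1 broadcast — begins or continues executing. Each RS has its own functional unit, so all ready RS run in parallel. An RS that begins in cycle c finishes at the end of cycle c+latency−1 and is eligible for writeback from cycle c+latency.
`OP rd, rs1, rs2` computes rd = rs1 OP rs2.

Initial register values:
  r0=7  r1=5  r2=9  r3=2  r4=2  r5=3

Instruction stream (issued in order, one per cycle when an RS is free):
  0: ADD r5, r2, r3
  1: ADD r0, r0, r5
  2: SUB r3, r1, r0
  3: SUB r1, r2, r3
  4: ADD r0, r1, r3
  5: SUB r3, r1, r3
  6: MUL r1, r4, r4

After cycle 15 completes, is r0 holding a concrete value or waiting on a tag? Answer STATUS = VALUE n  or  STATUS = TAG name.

STATUS = VALUE 9

cycle 1: issue ADD r5<-Add1 // r0:7,r1:5,r2:9,r3:2,r4:2,r5:Add1
cycle 2: issue ADD r0<-Add2 // r0:Add2,r1:5,r2:9,r3:2,r4:2,r5:Add1
cycle 3: CDB Add1=11; issue SUB r3<-Add1 // r0:Add2,r1:5,r2:9,r3:Add1,r4:2,r5:11
cycle 4: stall // r0:Add2,r1:5,r2:9,r3:Add1,r4:2,r5:11
cycle 5: CDB Add2=18; issue SUB r1<-Add2 // r0:18,r1:Add2,r2:9,r3:Add1,r4:2,r5:11
cycle 6: stall // r0:18,r1:Add2,r2:9,r3:Add1,r4:2,r5:11
cycle 7: CDB Add1=-13; issue ADD r0<-Add1 // r0:Add1,r1:Add2,r2:9,r3:-13,r4:2,r5:11
cycle 8: stall // r0:Add1,r1:Add2,r2:9,r3:-13,r4:2,r5:11
cycle 9: CDB Add2=22; issue SUB r3<-Add2 // r0:Add1,r1:22,r2:9,r3:Add2,r4:2,r5:11
cycle 10: issue MUL r1<-Mul1 // r0:Add1,r1:Mul1,r2:9,r3:Add2,r4:2,r5:11
cycle 11: CDB Add1=9 // r0:9,r1:Mul1,r2:9,r3:Add2,r4:2,r5:11
cycle 12: CDB Add2=35 // r0:9,r1:Mul1,r2:9,r3:35,r4:2,r5:11
cycle 13: - // r0:9,r1:Mul1,r2:9,r3:35,r4:2,r5:11
cycle 14: - // r0:9,r1:Mul1,r2:9,r3:35,r4:2,r5:11
cycle 15: CDB Mul1=4 // r0:9,r1:4,r2:9,r3:35,r4:2,r5:11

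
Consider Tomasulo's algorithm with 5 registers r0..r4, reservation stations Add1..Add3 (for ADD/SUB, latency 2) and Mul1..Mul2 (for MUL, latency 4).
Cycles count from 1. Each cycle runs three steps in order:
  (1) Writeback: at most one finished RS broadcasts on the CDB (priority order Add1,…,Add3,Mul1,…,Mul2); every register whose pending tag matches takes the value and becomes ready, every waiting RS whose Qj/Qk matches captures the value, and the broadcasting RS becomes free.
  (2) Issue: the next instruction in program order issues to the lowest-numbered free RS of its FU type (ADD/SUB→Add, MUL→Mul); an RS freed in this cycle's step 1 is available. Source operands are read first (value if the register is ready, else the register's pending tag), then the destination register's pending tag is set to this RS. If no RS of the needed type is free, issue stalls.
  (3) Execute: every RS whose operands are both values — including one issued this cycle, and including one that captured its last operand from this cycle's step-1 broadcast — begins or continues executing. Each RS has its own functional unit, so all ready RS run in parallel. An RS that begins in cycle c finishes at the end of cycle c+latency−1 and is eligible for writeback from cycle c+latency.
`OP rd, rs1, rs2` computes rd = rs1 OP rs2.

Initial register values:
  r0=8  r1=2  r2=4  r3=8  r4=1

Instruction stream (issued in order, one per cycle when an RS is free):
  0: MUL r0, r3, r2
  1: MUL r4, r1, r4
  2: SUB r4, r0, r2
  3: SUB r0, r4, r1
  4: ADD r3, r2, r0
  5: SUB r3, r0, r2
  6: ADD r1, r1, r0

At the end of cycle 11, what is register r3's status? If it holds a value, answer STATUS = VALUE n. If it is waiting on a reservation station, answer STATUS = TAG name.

STATUS = VALUE 22

c1: issue MUL r0<-Mul1 | r0:Mul1,r1:2,r2:4,r3:8,r4:1
c2: issue MUL r4<-Mul2 | r0:Mul1,r1:2,r2:4,r3:8,r4:Mul2
c3: issue SUB r4<-Add1 | r0:Mul1,r1:2,r2:4,r3:8,r4:Add1
c4: issue SUB r0<-Add2 | r0:Add2,r1:2,r2:4,r3:8,r4:Add1
c5: CDB Mul1=32; issue ADD r3<-Add3 | r0:Add2,r1:2,r2:4,r3:Add3,r4:Add1
c6: CDB Mul2=2; stall | r0:Add2,r1:2,r2:4,r3:Add3,r4:Add1
c7: CDB Add1=28; issue SUB r3<-Add1 | r0:Add2,r1:2,r2:4,r3:Add1,r4:28
c8: stall | r0:Add2,r1:2,r2:4,r3:Add1,r4:28
c9: CDB Add2=26; issue ADD r1<-Add2 | r0:26,r1:Add2,r2:4,r3:Add1,r4:28
c10: - | r0:26,r1:Add2,r2:4,r3:Add1,r4:28
c11: CDB Add1=22 | r0:26,r1:Add2,r2:4,r3:22,r4:28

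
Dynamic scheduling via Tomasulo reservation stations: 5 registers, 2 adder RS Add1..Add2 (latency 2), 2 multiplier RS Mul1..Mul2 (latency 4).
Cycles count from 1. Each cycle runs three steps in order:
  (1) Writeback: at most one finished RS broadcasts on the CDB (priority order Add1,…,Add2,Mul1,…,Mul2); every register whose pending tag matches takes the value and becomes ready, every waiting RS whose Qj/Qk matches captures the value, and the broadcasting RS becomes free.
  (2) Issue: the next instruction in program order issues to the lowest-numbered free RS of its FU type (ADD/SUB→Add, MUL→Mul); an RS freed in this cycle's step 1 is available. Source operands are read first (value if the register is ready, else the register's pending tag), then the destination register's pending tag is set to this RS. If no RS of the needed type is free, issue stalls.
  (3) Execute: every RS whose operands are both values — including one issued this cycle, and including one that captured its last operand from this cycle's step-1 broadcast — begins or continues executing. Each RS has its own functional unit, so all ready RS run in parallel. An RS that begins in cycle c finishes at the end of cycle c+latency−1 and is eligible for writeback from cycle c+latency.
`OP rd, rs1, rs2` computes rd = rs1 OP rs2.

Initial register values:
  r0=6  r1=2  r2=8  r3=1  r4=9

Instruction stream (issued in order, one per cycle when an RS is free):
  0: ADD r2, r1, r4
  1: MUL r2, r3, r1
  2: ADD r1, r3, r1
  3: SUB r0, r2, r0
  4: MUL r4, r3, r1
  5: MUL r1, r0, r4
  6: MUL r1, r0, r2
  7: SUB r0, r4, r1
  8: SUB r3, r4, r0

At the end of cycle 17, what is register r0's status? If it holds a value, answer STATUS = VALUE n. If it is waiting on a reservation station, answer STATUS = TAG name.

STATUS = VALUE 11

cycle 1: issue ADD r2<-Add1 // r0:6,r1:2,r2:Add1,r3:1,r4:9
cycle 2: issue MUL r2<-Mul1 // r0:6,r1:2,r2:Mul1,r3:1,r4:9
cycle 3: CDB Add1=11; issue ADD r1<-Add1 // r0:6,r1:Add1,r2:Mul1,r3:1,r4:9
cycle 4: issue SUB r0<-Add2 // r0:Add2,r1:Add1,r2:Mul1,r3:1,r4:9
cycle 5: CDB Add1=3; issue MUL r4<-Mul2 // r0:Add2,r1:3,r2:Mul1,r3:1,r4:Mul2
cycle 6: CDB Mul1=2; issue MUL r1<-Mul1 // r0:Add2,r1:Mul1,r2:2,r3:1,r4:Mul2
cycle 7: stall // r0:Add2,r1:Mul1,r2:2,r3:1,r4:Mul2
cycle 8: CDB Add2=-4; stall // r0:-4,r1:Mul1,r2:2,r3:1,r4:Mul2
cycle 9: CDB Mul2=3; issue MUL r1<-Mul2 // r0:-4,r1:Mul2,r2:2,r3:1,r4:3
cycle 10: issue SUB r0<-Add1 // r0:Add1,r1:Mul2,r2:2,r3:1,r4:3
cycle 11: issue SUB r3<-Add2 // r0:Add1,r1:Mul2,r2:2,r3:Add2,r4:3
cycle 12: - // r0:Add1,r1:Mul2,r2:2,r3:Add2,r4:3
cycle 13: CDB Mul1=-12 // r0:Add1,r1:Mul2,r2:2,r3:Add2,r4:3
cycle 14: CDB Mul2=-8 // r0:Add1,r1:-8,r2:2,r3:Add2,r4:3
cycle 15: - // r0:Add1,r1:-8,r2:2,r3:Add2,r4:3
cycle 16: CDB Add1=11 // r0:11,r1:-8,r2:2,r3:Add2,r4:3
cycle 17: - // r0:11,r1:-8,r2:2,r3:Add2,r4:3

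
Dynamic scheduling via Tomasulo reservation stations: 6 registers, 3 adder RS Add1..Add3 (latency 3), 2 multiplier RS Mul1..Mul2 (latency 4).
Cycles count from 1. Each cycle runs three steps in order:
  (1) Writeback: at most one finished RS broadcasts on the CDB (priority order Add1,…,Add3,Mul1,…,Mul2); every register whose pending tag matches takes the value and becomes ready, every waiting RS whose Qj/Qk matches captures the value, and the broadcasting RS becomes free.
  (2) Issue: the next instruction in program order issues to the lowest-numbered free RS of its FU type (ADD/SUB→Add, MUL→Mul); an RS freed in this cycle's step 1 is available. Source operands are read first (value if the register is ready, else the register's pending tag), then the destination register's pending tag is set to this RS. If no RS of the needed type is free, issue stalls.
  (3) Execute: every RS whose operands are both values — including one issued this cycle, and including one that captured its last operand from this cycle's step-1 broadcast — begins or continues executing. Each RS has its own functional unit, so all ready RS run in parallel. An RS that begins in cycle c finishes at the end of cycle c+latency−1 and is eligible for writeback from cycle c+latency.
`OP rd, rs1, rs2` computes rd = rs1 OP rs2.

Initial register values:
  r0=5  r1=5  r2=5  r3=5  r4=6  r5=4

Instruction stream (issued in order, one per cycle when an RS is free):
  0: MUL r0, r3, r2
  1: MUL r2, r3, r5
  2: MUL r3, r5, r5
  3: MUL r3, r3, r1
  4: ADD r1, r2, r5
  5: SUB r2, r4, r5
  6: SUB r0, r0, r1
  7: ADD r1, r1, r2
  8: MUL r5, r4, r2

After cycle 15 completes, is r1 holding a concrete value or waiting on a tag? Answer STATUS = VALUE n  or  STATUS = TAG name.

STATUS = VALUE 26

cycle 1: issue MUL r0<-Mul1 // r0:Mul1,r1:5,r2:5,r3:5,r4:6,r5:4
cycle 2: issue MUL r2<-Mul2 // r0:Mul1,r1:5,r2:Mul2,r3:5,r4:6,r5:4
cycle 3: stall // r0:Mul1,r1:5,r2:Mul2,r3:5,r4:6,r5:4
cycle 4: stall // r0:Mul1,r1:5,r2:Mul2,r3:5,r4:6,r5:4
cycle 5: CDB Mul1=25; issue MUL r3<-Mul1 // r0:25,r1:5,r2:Mul2,r3:Mul1,r4:6,r5:4
cycle 6: CDB Mul2=20; issue MUL r3<-Mul2 // r0:25,r1:5,r2:20,r3:Mul2,r4:6,r5:4
cycle 7: issue ADD r1<-Add1 // r0:25,r1:Add1,r2:20,r3:Mul2,r4:6,r5:4
cycle 8: issue SUB r2<-Add2 // r0:25,r1:Add1,r2:Add2,r3:Mul2,r4:6,r5:4
cycle 9: CDB Mul1=16; issue SUB r0<-Add3 // r0:Add3,r1:Add1,r2:Add2,r3:Mul2,r4:6,r5:4
cycle 10: CDB Add1=24; issue ADD r1<-Add1 // r0:Add3,r1:Add1,r2:Add2,r3:Mul2,r4:6,r5:4
cycle 11: CDB Add2=2; issue MUL r5<-Mul1 // r0:Add3,r1:Add1,r2:2,r3:Mul2,r4:6,r5:Mul1
cycle 12: - // r0:Add3,r1:Add1,r2:2,r3:Mul2,r4:6,r5:Mul1
cycle 13: CDB Add3=1 // r0:1,r1:Add1,r2:2,r3:Mul2,r4:6,r5:Mul1
cycle 14: CDB Add1=26 // r0:1,r1:26,r2:2,r3:Mul2,r4:6,r5:Mul1
cycle 15: CDB Mul1=12 // r0:1,r1:26,r2:2,r3:Mul2,r4:6,r5:12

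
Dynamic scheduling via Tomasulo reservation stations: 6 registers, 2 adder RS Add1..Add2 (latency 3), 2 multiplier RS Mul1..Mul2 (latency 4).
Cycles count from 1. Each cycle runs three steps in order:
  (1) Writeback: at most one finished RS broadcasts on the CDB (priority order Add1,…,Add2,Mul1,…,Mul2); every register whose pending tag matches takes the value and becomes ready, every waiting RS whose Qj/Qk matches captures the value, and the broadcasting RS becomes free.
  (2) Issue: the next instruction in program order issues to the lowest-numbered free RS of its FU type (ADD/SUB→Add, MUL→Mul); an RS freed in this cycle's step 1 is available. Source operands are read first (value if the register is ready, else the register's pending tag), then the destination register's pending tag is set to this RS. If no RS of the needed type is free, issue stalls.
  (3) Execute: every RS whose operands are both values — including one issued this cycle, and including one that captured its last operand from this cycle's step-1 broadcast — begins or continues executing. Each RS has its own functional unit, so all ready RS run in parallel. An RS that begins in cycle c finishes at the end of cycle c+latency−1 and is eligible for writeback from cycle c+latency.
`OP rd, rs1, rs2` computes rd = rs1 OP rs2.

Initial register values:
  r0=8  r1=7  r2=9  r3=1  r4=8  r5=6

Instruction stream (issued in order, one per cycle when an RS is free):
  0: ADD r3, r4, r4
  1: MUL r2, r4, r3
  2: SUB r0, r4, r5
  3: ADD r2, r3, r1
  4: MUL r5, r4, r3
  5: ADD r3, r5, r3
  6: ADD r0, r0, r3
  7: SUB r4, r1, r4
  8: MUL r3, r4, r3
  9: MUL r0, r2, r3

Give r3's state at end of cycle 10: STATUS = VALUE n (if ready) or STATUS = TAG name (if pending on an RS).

cycle 1: issue ADD r3<-Add1 // r0:8,r1:7,r2:9,r3:Add1,r4:8,r5:6
cycle 2: issue MUL r2<-Mul1 // r0:8,r1:7,r2:Mul1,r3:Add1,r4:8,r5:6
cycle 3: issue SUB r0<-Add2 // r0:Add2,r1:7,r2:Mul1,r3:Add1,r4:8,r5:6
cycle 4: CDB Add1=16; issue ADD r2<-Add1 // r0:Add2,r1:7,r2:Add1,r3:16,r4:8,r5:6
cycle 5: issue MUL r5<-Mul2 // r0:Add2,r1:7,r2:Add1,r3:16,r4:8,r5:Mul2
cycle 6: CDB Add2=2; issue ADD r3<-Add2 // r0:2,r1:7,r2:Add1,r3:Add2,r4:8,r5:Mul2
cycle 7: CDB Add1=23; issue ADD r0<-Add1 // r0:Add1,r1:7,r2:23,r3:Add2,r4:8,r5:Mul2
cycle 8: CDB Mul1=128; stall // r0:Add1,r1:7,r2:23,r3:Add2,r4:8,r5:Mul2
cycle 9: CDB Mul2=128; stall // r0:Add1,r1:7,r2:23,r3:Add2,r4:8,r5:128
cycle 10: stall // r0:Add1,r1:7,r2:23,r3:Add2,r4:8,r5:128

STATUS = TAG Add2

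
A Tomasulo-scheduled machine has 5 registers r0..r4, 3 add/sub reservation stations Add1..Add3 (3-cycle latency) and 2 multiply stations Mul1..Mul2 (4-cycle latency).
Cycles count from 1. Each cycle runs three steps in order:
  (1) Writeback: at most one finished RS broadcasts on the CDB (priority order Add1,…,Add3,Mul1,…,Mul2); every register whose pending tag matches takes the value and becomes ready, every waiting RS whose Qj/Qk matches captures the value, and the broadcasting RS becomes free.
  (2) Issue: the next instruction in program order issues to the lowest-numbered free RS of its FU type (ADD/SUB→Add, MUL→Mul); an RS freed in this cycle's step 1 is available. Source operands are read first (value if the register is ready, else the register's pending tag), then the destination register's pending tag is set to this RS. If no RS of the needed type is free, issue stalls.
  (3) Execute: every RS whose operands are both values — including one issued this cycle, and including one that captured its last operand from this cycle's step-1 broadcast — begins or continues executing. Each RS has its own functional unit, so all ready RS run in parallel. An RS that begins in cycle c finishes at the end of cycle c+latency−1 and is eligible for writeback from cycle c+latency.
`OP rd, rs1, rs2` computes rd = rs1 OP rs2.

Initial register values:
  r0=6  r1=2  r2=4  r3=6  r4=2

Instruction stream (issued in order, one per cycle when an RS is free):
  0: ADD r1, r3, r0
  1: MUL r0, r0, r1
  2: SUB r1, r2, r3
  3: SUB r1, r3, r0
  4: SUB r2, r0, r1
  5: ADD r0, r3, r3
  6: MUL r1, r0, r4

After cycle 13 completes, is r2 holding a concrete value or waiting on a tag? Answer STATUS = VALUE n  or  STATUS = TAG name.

cycle 1: issue ADD r1<-Add1 // r0:6,r1:Add1,r2:4,r3:6,r4:2
cycle 2: issue MUL r0<-Mul1 // r0:Mul1,r1:Add1,r2:4,r3:6,r4:2
cycle 3: issue SUB r1<-Add2 // r0:Mul1,r1:Add2,r2:4,r3:6,r4:2
cycle 4: CDB Add1=12; issue SUB r1<-Add1 // r0:Mul1,r1:Add1,r2:4,r3:6,r4:2
cycle 5: issue SUB r2<-Add3 // r0:Mul1,r1:Add1,r2:Add3,r3:6,r4:2
cycle 6: CDB Add2=-2; issue ADD r0<-Add2 // r0:Add2,r1:Add1,r2:Add3,r3:6,r4:2
cycle 7: issue MUL r1<-Mul2 // r0:Add2,r1:Mul2,r2:Add3,r3:6,r4:2
cycle 8: CDB Mul1=72 // r0:Add2,r1:Mul2,r2:Add3,r3:6,r4:2
cycle 9: CDB Add2=12 // r0:12,r1:Mul2,r2:Add3,r3:6,r4:2
cycle 10: - // r0:12,r1:Mul2,r2:Add3,r3:6,r4:2
cycle 11: CDB Add1=-66 // r0:12,r1:Mul2,r2:Add3,r3:6,r4:2
cycle 12: - // r0:12,r1:Mul2,r2:Add3,r3:6,r4:2
cycle 13: CDB Mul2=24 // r0:12,r1:24,r2:Add3,r3:6,r4:2

STATUS = TAG Add3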